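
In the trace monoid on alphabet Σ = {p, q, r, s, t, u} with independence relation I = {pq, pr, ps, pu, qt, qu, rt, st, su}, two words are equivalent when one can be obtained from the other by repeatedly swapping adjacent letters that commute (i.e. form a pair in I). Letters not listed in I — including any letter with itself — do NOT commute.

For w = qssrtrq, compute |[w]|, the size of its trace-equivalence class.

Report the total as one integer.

7

#0=q has no predecessor
#1=s depends on [0:q]
#2=s depends on [1:s]
#3=r depends on [2:s]
#4=t has no predecessor
#5=r depends on [3:r]
#6=q depends on [5:r]
sources: [0:q, 4:t]
N(rest) = Σ N(rest − s) over sources s of rest; N(one piece) = 1:
  size 1 → [4]=1  [6]=1
  size 2 → [4,6]=2  [5,6]=1
  size 3 → [3,5,6]=1  [4,5,6]=3
  size 4 → [2,3,5,6]=1  [3,4,5,6]=4
  size 5 → [1,2,3,5,6]=1  [2,3,4,5,6]=5
  first=0(q) contributes 6
  first=4(t) contributes 1
|[w]| = 7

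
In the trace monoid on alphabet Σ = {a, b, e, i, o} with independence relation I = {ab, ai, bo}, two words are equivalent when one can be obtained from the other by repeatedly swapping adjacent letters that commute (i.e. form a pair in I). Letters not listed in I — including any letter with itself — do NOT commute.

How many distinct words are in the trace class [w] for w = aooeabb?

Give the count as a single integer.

0(a) covers ∅
1(o) covers 0:a
2(o) covers 1:o
3(e) covers 2:o
4(a) covers 3:e
5(b) covers 3:e
6(b) covers 5:b
floor of heap: 0:a
completions by unplaced set U, small U first (add the entries for U minus each lowest piece of U):
  |U|=1: {4}:1  {6}:1
  |U|=2: {4,6}:2  {5,6}:1
  |U|=3: {4,5,6}:3
  |U|=4: {3,4,5,6}:3
  |U|=5: {2,3,4,5,6}:3
  start at 0(a): 3

3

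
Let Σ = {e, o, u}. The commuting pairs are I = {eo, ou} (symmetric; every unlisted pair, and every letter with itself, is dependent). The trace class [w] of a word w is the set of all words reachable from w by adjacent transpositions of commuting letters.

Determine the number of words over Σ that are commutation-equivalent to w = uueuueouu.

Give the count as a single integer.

9

#0=u has no predecessor
#1=u depends on [0:u]
#2=e depends on [1:u]
#3=u depends on [2:e]
#4=u depends on [3:u]
#5=e depends on [4:u]
#6=o has no predecessor
#7=u depends on [5:e]
#8=u depends on [7:u]
sources: [0:u, 6:o]
N(rest) = Σ N(rest − s) over sources s of rest; N(one piece) = 1:
  size 1 → [6]=1  [8]=1
  size 2 → [6,8]=2  [7,8]=1
  size 3 → [5,7,8]=1  [6,7,8]=3
  size 4 → [4,5,7,8]=1  [5,6,7,8]=4
  size 5 → [3,4,5,7,8]=1  [4,5,6,7,8]=5
  size 6 → [2,3,4,5,7,8]=1  [3,4,5,6,7,8]=6
  size 7 → [1,2,3,4,5,7,8]=1  [2,3,4,5,6,7,8]=7
  first=0(u) contributes 8
  first=6(o) contributes 1
|[w]| = 9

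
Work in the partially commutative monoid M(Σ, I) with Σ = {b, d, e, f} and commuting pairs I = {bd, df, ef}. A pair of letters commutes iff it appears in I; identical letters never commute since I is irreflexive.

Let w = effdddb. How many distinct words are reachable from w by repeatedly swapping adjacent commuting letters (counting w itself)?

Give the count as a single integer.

34

piece 0:e — minimal
piece 1:f — minimal
piece 2:f rests on {1:f}
piece 3:d rests on {0:e}
piece 4:d rests on {3:d}
piece 5:d rests on {4:d}
piece 6:b rests on {0:e, 2:f}
minimal pieces: {0:e, 1:f}
ways to finish when only these pieces remain (= sum over removing one remaining piece with nothing left below it):
  1 left: {5}→1  {6}→1
  2 left: {2,6}→1  {4,5}→1  {5,6}→2
  3 left: {1,2,6}→1  {2,5,6}→3  {3,4,5}→1  {4,5,6}→3
  4 left: {1,2,5,6}→4  {2,4,5,6}→6  {3,4,5,6}→4
  5 left: {0,3,4,5,6}→4  {1,2,4,5,6}→10  {2,3,4,5,6}→10
  placing 0:e first → 20 extensions
  placing 1:f first → 14 extensions
total linear extensions = 34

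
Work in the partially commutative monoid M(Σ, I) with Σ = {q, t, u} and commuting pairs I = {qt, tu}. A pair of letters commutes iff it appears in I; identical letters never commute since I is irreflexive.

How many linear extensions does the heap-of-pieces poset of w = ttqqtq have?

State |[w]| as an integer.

20

drop 0:t onto floor
drop 1:t onto {0:t}
drop 2:q onto floor
drop 3:q onto {2:q}
drop 4:t onto {1:t}
drop 5:q onto {3:q}
ground layer = {0:t, 2:q}
drop-orders for the pieces not yet dropped (sum over which currently-grounded one goes next):
  1 to go: {4} 1  {5} 1
  2 to go: {1,4} 1  {3,5} 1  {4,5} 2
  3 to go: {0,1,4} 1  {1,4,5} 3  {2,3,5} 1  {3,4,5} 3
  4 to go: {0,1,4,5} 4  {1,3,4,5} 6  {2,3,4,5} 4
  if 0:t drops first: 10 orders
  if 2:q drops first: 10 orders
heap linearizations: 20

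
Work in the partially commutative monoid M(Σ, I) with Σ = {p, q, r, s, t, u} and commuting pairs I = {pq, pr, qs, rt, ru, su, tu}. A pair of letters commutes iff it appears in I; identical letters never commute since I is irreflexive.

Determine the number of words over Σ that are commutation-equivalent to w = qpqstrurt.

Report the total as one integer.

198

#0=q has no predecessor
#1=p has no predecessor
#2=q depends on [0:q]
#3=s depends on [1:p]
#4=t depends on [2:q, 3:s]
#5=r depends on [2:q, 3:s]
#6=u depends on [1:p, 2:q]
#7=r depends on [5:r]
#8=t depends on [4:t]
sources: [0:q, 1:p]
N(rest) = Σ N(rest − s) over sources s of rest; N(one piece) = 1:
  size 1 → [6]=1  [7]=1  [8]=1
  size 2 → [4,8]=1  [5,7]=1  [6,7]=2  [6,8]=2  [7,8]=2
  size 3 → [4,6,8]=3  [4,7,8]=3  [5,6,7]=3  [5,7,8]=3  [6,7,8]=6
  size 4 → [4,5,7,8]=6  [4,6,7,8]=12  [5,6,7,8]=12
  size 5 → [3,4,5,7,8]=6  [4,5,6,7,8]=30
  size 6 → [2,4,5,6,7,8]=30  [3,4,5,6,7,8]=36
  size 7 → [0,2,4,5,6,7,8]=30  [1,3,4,5,6,7,8]=36  [2,3,4,5,6,7,8]=66
  first=0(q) contributes 102
  first=1(p) contributes 96
|[w]| = 198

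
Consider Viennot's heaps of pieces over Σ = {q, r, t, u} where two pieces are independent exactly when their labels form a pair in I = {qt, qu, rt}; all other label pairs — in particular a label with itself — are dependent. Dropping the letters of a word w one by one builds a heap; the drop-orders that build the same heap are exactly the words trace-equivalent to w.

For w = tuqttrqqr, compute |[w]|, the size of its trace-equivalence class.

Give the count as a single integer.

#0=t has no predecessor
#1=u depends on [0:t]
#2=q has no predecessor
#3=t depends on [1:u]
#4=t depends on [3:t]
#5=r depends on [1:u, 2:q]
#6=q depends on [5:r]
#7=q depends on [6:q]
#8=r depends on [7:q]
sources: [0:t, 2:q]
N(rest) = Σ N(rest − s) over sources s of rest; N(one piece) = 1:
  size 1 → [4]=1  [8]=1
  size 2 → [3,4]=1  [4,8]=2  [7,8]=1
  size 3 → [3,4,8]=3  [4,7,8]=3  [6,7,8]=1
  size 4 → [3,4,7,8]=6  [4,6,7,8]=4  [5,6,7,8]=1
  size 5 → [2,5,6,7,8]=1  [3,4,6,7,8]=10  [4,5,6,7,8]=5
  size 6 → [2,4,5,6,7,8]=6  [3,4,5,6,7,8]=15
  size 7 → [1,3,4,5,6,7,8]=15  [2,3,4,5,6,7,8]=21
  first=0(t) contributes 36
  first=2(q) contributes 15
|[w]| = 51

51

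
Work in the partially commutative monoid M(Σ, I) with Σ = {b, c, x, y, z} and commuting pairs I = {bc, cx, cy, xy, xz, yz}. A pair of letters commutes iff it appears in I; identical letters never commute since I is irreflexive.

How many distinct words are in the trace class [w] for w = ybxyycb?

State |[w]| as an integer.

drop 0:y onto floor
drop 1:b onto {0:y}
drop 2:x onto {1:b}
drop 3:y onto {1:b}
drop 4:y onto {3:y}
drop 5:c onto floor
drop 6:b onto {2:x, 4:y}
ground layer = {0:y, 5:c}
drop-orders for the pieces not yet dropped (sum over which currently-grounded one goes next):
  1 to go: {5} 1  {6} 1
  2 to go: {2,6} 1  {4,6} 1  {5,6} 2
  3 to go: {2,4,6} 2  {2,5,6} 3  {3,4,6} 1  {4,5,6} 3
  4 to go: {2,3,4,6} 3  {2,4,5,6} 8  {3,4,5,6} 4
  5 to go: {1,2,3,4,6} 3  {2,3,4,5,6} 15
  if 0:y drops first: 18 orders
  if 5:c drops first: 3 orders
heap linearizations: 21

21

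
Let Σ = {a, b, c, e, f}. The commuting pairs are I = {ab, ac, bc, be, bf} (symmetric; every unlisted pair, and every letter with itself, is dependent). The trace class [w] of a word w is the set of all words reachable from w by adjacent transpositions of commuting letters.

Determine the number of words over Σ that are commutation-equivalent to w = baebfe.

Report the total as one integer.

drop 0:b onto floor
drop 1:a onto floor
drop 2:e onto {1:a}
drop 3:b onto {0:b}
drop 4:f onto {2:e}
drop 5:e onto {4:f}
ground layer = {0:b, 1:a}
drop-orders for the pieces not yet dropped (sum over which currently-grounded one goes next):
  1 to go: {3} 1  {5} 1
  2 to go: {0,3} 1  {3,5} 2  {4,5} 1
  3 to go: {0,3,5} 3  {2,4,5} 1  {3,4,5} 3
  4 to go: {0,3,4,5} 6  {1,2,4,5} 1  {2,3,4,5} 4
  if 0:b drops first: 5 orders
  if 1:a drops first: 10 orders
heap linearizations: 15

15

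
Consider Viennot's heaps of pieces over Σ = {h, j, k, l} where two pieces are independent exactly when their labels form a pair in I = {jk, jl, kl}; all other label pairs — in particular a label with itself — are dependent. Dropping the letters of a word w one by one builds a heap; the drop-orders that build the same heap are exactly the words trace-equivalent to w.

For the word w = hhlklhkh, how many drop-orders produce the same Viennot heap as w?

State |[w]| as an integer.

3

piece 0:h — minimal
piece 1:h rests on {0:h}
piece 2:l rests on {1:h}
piece 3:k rests on {1:h}
piece 4:l rests on {2:l}
piece 5:h rests on {3:k, 4:l}
piece 6:k rests on {5:h}
piece 7:h rests on {6:k}
minimal pieces: {0:h}
ways to finish when only these pieces remain (= sum over removing one remaining piece with nothing left below it):
  1 left: {7}→1
  2 left: {6,7}→1
  3 left: {5,6,7}→1
  4 left: {3,5,6,7}→1  {4,5,6,7}→1
  5 left: {2,4,5,6,7}→1  {3,4,5,6,7}→2
  6 left: {2,3,4,5,6,7}→3
  placing 0:h first → 3 extensions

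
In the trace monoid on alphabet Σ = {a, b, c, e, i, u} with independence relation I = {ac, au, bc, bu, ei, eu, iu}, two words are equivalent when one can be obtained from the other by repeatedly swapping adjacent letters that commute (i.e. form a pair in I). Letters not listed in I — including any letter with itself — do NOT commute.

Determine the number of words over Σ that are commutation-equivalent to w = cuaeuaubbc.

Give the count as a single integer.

190

drop 0:c onto floor
drop 1:u onto {0:c}
drop 2:a onto floor
drop 3:e onto {0:c, 2:a}
drop 4:u onto {1:u}
drop 5:a onto {3:e}
drop 6:u onto {4:u}
drop 7:b onto {5:a}
drop 8:b onto {7:b}
drop 9:c onto {3:e, 6:u}
ground layer = {0:c, 2:a}
drop-orders for the pieces not yet dropped (sum over which currently-grounded one goes next):
  1 to go: {8} 1  {9} 1
  2 to go: {6,9} 1  {7,8} 1  {8,9} 2
  3 to go: {4,6,9} 1  {5,7,8} 1  {6,8,9} 3  {7,8,9} 3
  4 to go: {1,4,6,9} 1  {4,6,8,9} 4  {5,7,8,9} 4  {6,7,8,9} 6
  5 to go: {1,4,6,8,9} 5  {3,5,7,8,9} 4  {4,6,7,8,9} 10  {5,6,7,8,9} 10
  6 to go: {1,4,6,7,8,9} 15  {2,3,5,7,8,9} 4  {3,5,6,7,8,9} 14  {4,5,6,7,8,9} 20
  7 to go: {1,4,5,6,7,8,9} 35  {2,3,5,6,7,8,9} 18  {3,4,5,6,7,8,9} 34
  8 to go: {1,3,4,5,6,7,8,9} 69  {2,3,4,5,6,7,8,9} 52
  if 0:c drops first: 121 orders
  if 2:a drops first: 69 orders
heap linearizations: 190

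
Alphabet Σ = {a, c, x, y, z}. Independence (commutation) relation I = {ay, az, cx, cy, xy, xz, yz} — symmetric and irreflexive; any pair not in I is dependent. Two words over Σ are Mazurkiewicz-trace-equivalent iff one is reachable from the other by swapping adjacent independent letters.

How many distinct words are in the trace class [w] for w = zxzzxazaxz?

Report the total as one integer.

#0=z has no predecessor
#1=x has no predecessor
#2=z depends on [0:z]
#3=z depends on [2:z]
#4=x depends on [1:x]
#5=a depends on [4:x]
#6=z depends on [3:z]
#7=a depends on [5:a]
#8=x depends on [7:a]
#9=z depends on [6:z]
sources: [0:z, 1:x]
N(rest) = Σ N(rest − s) over sources s of rest; N(one piece) = 1:
  size 1 → [8]=1  [9]=1
  size 2 → [6,9]=1  [7,8]=1  [8,9]=2
  size 3 → [3,6,9]=1  [5,7,8]=1  [6,8,9]=3  [7,8,9]=3
  size 4 → [2,3,6,9]=1  [3,6,8,9]=4  [4,5,7,8]=1  [5,7,8,9]=4  [6,7,8,9]=6
  size 5 → [0,2,3,6,9]=1  [1,4,5,7,8]=1  [2,3,6,8,9]=5  [3,6,7,8,9]=10  [4,5,7,8,9]=5  [5,6,7,8,9]=10
  size 6 → [0,2,3,6,8,9]=6  [1,4,5,7,8,9]=6  [2,3,6,7,8,9]=15  [3,5,6,7,8,9]=20  [4,5,6,7,8,9]=15
  size 7 → [0,2,3,6,7,8,9]=21  [1,4,5,6,7,8,9]=21  [2,3,5,6,7,8,9]=35  [3,4,5,6,7,8,9]=35
  size 8 → [0,2,3,5,6,7,8,9]=56  [1,3,4,5,6,7,8,9]=56  [2,3,4,5,6,7,8,9]=70
  first=0(z) contributes 126
  first=1(x) contributes 126
|[w]| = 252

252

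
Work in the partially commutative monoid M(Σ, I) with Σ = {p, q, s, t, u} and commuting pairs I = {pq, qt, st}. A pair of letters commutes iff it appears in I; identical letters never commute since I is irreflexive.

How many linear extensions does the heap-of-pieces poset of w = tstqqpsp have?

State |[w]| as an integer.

0(t) covers ∅
1(s) covers ∅
2(t) covers 0:t
3(q) covers 1:s
4(q) covers 3:q
5(p) covers 1:s, 2:t
6(s) covers 4:q, 5:p
7(p) covers 6:s
floor of heap: 0:t, 1:s
completions by unplaced set U, small U first (add the entries for U minus each lowest piece of U):
  |U|=1: {7}:1
  |U|=2: {6,7}:1
  |U|=3: {4,6,7}:1  {5,6,7}:1
  |U|=4: {2,5,6,7}:1  {3,4,6,7}:1  {4,5,6,7}:2
  |U|=5: {0,2,5,6,7}:1  {2,4,5,6,7}:3  {3,4,5,6,7}:3
  |U|=6: {0,2,4,5,6,7}:4  {1,3,4,5,6,7}:3  {2,3,4,5,6,7}:6
  start at 0(t): 9
  start at 1(s): 10
sum over floor = 19

19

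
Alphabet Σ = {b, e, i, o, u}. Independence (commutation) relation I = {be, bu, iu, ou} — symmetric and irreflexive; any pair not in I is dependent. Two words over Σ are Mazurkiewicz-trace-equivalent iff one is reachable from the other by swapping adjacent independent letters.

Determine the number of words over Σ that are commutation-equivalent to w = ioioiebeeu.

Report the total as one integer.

piece 0:i — minimal
piece 1:o rests on {0:i}
piece 2:i rests on {1:o}
piece 3:o rests on {2:i}
piece 4:i rests on {3:o}
piece 5:e rests on {4:i}
piece 6:b rests on {4:i}
piece 7:e rests on {5:e}
piece 8:e rests on {7:e}
piece 9:u rests on {8:e}
minimal pieces: {0:i}
ways to finish when only these pieces remain (= sum over removing one remaining piece with nothing left below it):
  1 left: {6}→1  {9}→1
  2 left: {6,9}→2  {8,9}→1
  3 left: {6,8,9}→3  {7,8,9}→1
  4 left: {5,7,8,9}→1  {6,7,8,9}→4
  5 left: {5,6,7,8,9}→5
  6 left: {4,5,6,7,8,9}→5
  7 left: {3,4,5,6,7,8,9}→5
  8 left: {2,3,4,5,6,7,8,9}→5
  placing 0:i first → 5 extensions

5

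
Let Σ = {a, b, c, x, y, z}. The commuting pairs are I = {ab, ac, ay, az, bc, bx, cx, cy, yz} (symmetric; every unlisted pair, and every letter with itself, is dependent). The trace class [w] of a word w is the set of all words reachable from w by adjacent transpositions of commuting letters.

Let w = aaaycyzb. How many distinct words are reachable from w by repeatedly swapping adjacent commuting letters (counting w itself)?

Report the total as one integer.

#0=a has no predecessor
#1=a depends on [0:a]
#2=a depends on [1:a]
#3=y has no predecessor
#4=c has no predecessor
#5=y depends on [3:y]
#6=z depends on [4:c]
#7=b depends on [5:y, 6:z]
sources: [0:a, 3:y, 4:c]
N(rest) = Σ N(rest − s) over sources s of rest; N(one piece) = 1:
  size 1 → [2]=1  [7]=1
  size 2 → [1,2]=1  [2,7]=2  [5,7]=1  [6,7]=1
  size 3 → [0,1,2]=1  [1,2,7]=3  [2,5,7]=3  [2,6,7]=3  [3,5,7]=1  [4,6,7]=1  [5,6,7]=2
  size 4 → [0,1,2,7]=4  [1,2,5,7]=6  [1,2,6,7]=6  [2,3,5,7]=4  [2,4,6,7]=4  [2,5,6,7]=8  [3,5,6,7]=3  [4,5,6,7]=3
  size 5 → [0,1,2,5,7]=10  [0,1,2,6,7]=10  [1,2,3,5,7]=10  [1,2,4,6,7]=10  [1,2,5,6,7]=20  [2,3,5,6,7]=15  [2,4,5,6,7]=15  [3,4,5,6,7]=6
  size 6 → [0,1,2,3,5,7]=20  [0,1,2,4,6,7]=20  [0,1,2,5,6,7]=40  [1,2,3,5,6,7]=45  [1,2,4,5,6,7]=45  [2,3,4,5,6,7]=36
  first=0(a) contributes 126
  first=3(y) contributes 105
  first=4(c) contributes 105
|[w]| = 336

336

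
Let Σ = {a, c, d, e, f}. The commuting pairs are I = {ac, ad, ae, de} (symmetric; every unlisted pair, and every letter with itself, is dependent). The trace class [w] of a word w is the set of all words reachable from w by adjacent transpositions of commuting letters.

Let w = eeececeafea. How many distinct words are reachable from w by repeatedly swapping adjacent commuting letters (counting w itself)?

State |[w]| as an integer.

16

piece 0:e — minimal
piece 1:e rests on {0:e}
piece 2:e rests on {1:e}
piece 3:c rests on {2:e}
piece 4:e rests on {3:c}
piece 5:c rests on {4:e}
piece 6:e rests on {5:c}
piece 7:a — minimal
piece 8:f rests on {6:e, 7:a}
piece 9:e rests on {8:f}
piece 10:a rests on {8:f}
minimal pieces: {0:e, 7:a}
ways to finish when only these pieces remain (= sum over removing one remaining piece with nothing left below it):
  1 left: {9}→1  {10}→1
  2 left: {9,10}→2
  3 left: {8,9,10}→2
  4 left: {6,8,9,10}→2  {7,8,9,10}→2
  5 left: {5,6,8,9,10}→2  {6,7,8,9,10}→4
  6 left: {4,5,6,8,9,10}→2  {5,6,7,8,9,10}→6
  7 left: {3,4,5,6,8,9,10}→2  {4,5,6,7,8,9,10}→8
  8 left: {2,3,4,5,6,8,9,10}→2  {3,4,5,6,7,8,9,10}→10
  9 left: {1,2,3,4,5,6,8,9,10}→2  {2,3,4,5,6,7,8,9,10}→12
  placing 0:e first → 14 extensions
  placing 7:a first → 2 extensions
total linear extensions = 16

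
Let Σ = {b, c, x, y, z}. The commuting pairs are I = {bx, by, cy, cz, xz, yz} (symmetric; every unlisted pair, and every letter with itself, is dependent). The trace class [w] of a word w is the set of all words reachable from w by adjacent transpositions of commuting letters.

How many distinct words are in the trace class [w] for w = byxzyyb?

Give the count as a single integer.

0(b) covers ∅
1(y) covers ∅
2(x) covers 1:y
3(z) covers 0:b
4(y) covers 2:x
5(y) covers 4:y
6(b) covers 3:z
floor of heap: 0:b, 1:y
completions by unplaced set U, small U first (add the entries for U minus each lowest piece of U):
  |U|=1: {5}:1  {6}:1
  |U|=2: {3,6}:1  {4,5}:1  {5,6}:2
  |U|=3: {0,3,6}:1  {2,4,5}:1  {3,5,6}:3  {4,5,6}:3
  |U|=4: {0,3,5,6}:4  {1,2,4,5}:1  {2,4,5,6}:4  {3,4,5,6}:6
  |U|=5: {0,3,4,5,6}:10  {1,2,4,5,6}:5  {2,3,4,5,6}:10
  start at 0(b): 15
  start at 1(y): 20
sum over floor = 35

35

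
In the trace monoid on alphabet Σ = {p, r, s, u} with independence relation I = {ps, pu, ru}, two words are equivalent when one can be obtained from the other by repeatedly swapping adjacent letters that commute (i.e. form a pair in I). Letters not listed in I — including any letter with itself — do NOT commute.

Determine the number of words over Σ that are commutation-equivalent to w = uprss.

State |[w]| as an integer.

0(u) covers ∅
1(p) covers ∅
2(r) covers 1:p
3(s) covers 0:u, 2:r
4(s) covers 3:s
floor of heap: 0:u, 1:p
completions by unplaced set U, small U first (add the entries for U minus each lowest piece of U):
  |U|=1: {4}:1
  |U|=2: {3,4}:1
  |U|=3: {0,3,4}:1  {2,3,4}:1
  start at 0(u): 1
  start at 1(p): 2
sum over floor = 3

3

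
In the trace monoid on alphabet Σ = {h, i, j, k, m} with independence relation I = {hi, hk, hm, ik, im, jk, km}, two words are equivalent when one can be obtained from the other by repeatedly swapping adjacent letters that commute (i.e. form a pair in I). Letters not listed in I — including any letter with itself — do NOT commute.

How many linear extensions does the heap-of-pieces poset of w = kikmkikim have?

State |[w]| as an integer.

piece 0:k — minimal
piece 1:i — minimal
piece 2:k rests on {0:k}
piece 3:m — minimal
piece 4:k rests on {2:k}
piece 5:i rests on {1:i}
piece 6:k rests on {4:k}
piece 7:i rests on {5:i}
piece 8:m rests on {3:m}
minimal pieces: {0:k, 1:i, 3:m}
ways to finish when only these pieces remain (= sum over removing one remaining piece with nothing left below it):
  1 left: {6}→1  {7}→1  {8}→1
  2 left: {3,8}→1  {4,6}→1  {5,7}→1  {6,7}→2  {6,8}→2  {7,8}→2
  3 left: {1,5,7}→1  {2,4,6}→1  {3,6,8}→3  {3,7,8}→3  {4,6,7}→3  {4,6,8}→3  {5,6,7}→3  {5,7,8}→3  {6,7,8}→6
  4 left: {0,2,4,6}→1  {1,5,6,7}→4  {1,5,7,8}→4  {2,4,6,7}→4  {2,4,6,8}→4  {3,4,6,8}→6  {3,5,7,8}→6  {3,6,7,8}→12  {4,5,6,7}→6  {4,6,7,8}→12  {5,6,7,8}→12
  5 left: {0,2,4,6,7}→5  {0,2,4,6,8}→5  {1,3,5,7,8}→10  {1,4,5,6,7}→10  {1,5,6,7,8}→20  {2,3,4,6,8}→10  {2,4,5,6,7}→10  {2,4,6,7,8}→20  {3,4,6,7,8}→30  {3,5,6,7,8}→30  {4,5,6,7,8}→30
  6 left: {0,2,3,4,6,8}→15  {0,2,4,5,6,7}→15  {0,2,4,6,7,8}→30  {1,2,4,5,6,7}→20  {1,3,5,6,7,8}→60  {1,4,5,6,7,8}→60  {2,3,4,6,7,8}→60  {2,4,5,6,7,8}→60  {3,4,5,6,7,8}→90
  7 left: {0,1,2,4,5,6,7}→35  {0,2,3,4,6,7,8}→105  {0,2,4,5,6,7,8}→105  {1,2,4,5,6,7,8}→140  {1,3,4,5,6,7,8}→210  {2,3,4,5,6,7,8}→210
  placing 0:k first → 560 extensions
  placing 1:i first → 420 extensions
  placing 3:m first → 280 extensions
total linear extensions = 1260

1260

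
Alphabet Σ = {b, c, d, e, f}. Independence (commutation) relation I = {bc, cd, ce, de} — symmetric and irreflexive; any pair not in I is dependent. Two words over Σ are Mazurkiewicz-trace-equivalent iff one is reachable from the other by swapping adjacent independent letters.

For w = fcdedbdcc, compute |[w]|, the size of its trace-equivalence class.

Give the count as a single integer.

168

drop 0:f onto floor
drop 1:c onto {0:f}
drop 2:d onto {0:f}
drop 3:e onto {0:f}
drop 4:d onto {2:d}
drop 5:b onto {3:e, 4:d}
drop 6:d onto {5:b}
drop 7:c onto {1:c}
drop 8:c onto {7:c}
ground layer = {0:f}
drop-orders for the pieces not yet dropped (sum over which currently-grounded one goes next):
  1 to go: {6} 1  {8} 1
  2 to go: {5,6} 1  {6,8} 2  {7,8} 1
  3 to go: {1,7,8} 1  {3,5,6} 1  {4,5,6} 1  {5,6,8} 3  {6,7,8} 3
  4 to go: {1,6,7,8} 4  {2,4,5,6} 1  {3,4,5,6} 2  {3,5,6,8} 4  {4,5,6,8} 4  {5,6,7,8} 6
  5 to go: {1,5,6,7,8} 10  {2,3,4,5,6} 3  {2,4,5,6,8} 5  {3,4,5,6,8} 10  {3,5,6,7,8} 10  {4,5,6,7,8} 10
  6 to go: {1,3,5,6,7,8} 20  {1,4,5,6,7,8} 20  {2,3,4,5,6,8} 18  {2,4,5,6,7,8} 15  {3,4,5,6,7,8} 30
  7 to go: {1,2,4,5,6,7,8} 35  {1,3,4,5,6,7,8} 70  {2,3,4,5,6,7,8} 63
  if 0:f drops first: 168 orders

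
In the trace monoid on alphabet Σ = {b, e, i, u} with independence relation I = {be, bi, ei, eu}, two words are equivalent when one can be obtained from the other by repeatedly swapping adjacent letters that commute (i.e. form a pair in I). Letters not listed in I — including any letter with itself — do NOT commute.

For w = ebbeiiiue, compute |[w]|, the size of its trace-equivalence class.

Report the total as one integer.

840

#0=e has no predecessor
#1=b has no predecessor
#2=b depends on [1:b]
#3=e depends on [0:e]
#4=i has no predecessor
#5=i depends on [4:i]
#6=i depends on [5:i]
#7=u depends on [2:b, 6:i]
#8=e depends on [3:e]
sources: [0:e, 1:b, 4:i]
N(rest) = Σ N(rest − s) over sources s of rest; N(one piece) = 1:
  size 1 → [7]=1  [8]=1
  size 2 → [2,7]=1  [3,8]=1  [6,7]=1  [7,8]=2
  size 3 → [0,3,8]=1  [1,2,7]=1  [2,6,7]=2  [2,7,8]=3  [3,7,8]=3  [5,6,7]=1  [6,7,8]=3
  size 4 → [0,3,7,8]=4  [1,2,6,7]=3  [1,2,7,8]=4  [2,3,7,8]=6  [2,5,6,7]=3  [2,6,7,8]=8  [3,6,7,8]=6  [4,5,6,7]=1  [5,6,7,8]=4
  size 5 → [0,2,3,7,8]=10  [0,3,6,7,8]=10  [1,2,3,7,8]=10  [1,2,5,6,7]=6  [1,2,6,7,8]=15  [2,3,6,7,8]=20  [2,4,5,6,7]=4  [2,5,6,7,8]=15  [3,5,6,7,8]=10  [4,5,6,7,8]=5
  size 6 → [0,1,2,3,7,8]=20  [0,2,3,6,7,8]=40  [0,3,5,6,7,8]=20  [1,2,3,6,7,8]=45  [1,2,4,5,6,7]=10  [1,2,5,6,7,8]=36  [2,3,5,6,7,8]=45  [2,4,5,6,7,8]=24  [3,4,5,6,7,8]=15
  size 7 → [0,1,2,3,6,7,8]=105  [0,2,3,5,6,7,8]=105  [0,3,4,5,6,7,8]=35  [1,2,3,5,6,7,8]=126  [1,2,4,5,6,7,8]=70  [2,3,4,5,6,7,8]=84
  first=0(e) contributes 280
  first=1(b) contributes 224
  first=4(i) contributes 336
|[w]| = 840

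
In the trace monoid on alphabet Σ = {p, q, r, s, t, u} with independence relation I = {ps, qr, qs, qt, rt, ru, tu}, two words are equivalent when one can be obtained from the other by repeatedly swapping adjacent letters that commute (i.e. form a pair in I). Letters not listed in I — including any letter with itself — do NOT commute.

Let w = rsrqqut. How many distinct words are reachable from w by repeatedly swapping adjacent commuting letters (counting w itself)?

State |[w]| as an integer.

62

piece 0:r — minimal
piece 1:s rests on {0:r}
piece 2:r rests on {1:s}
piece 3:q — minimal
piece 4:q rests on {3:q}
piece 5:u rests on {1:s, 4:q}
piece 6:t rests on {1:s}
minimal pieces: {0:r, 3:q}
ways to finish when only these pieces remain (= sum over removing one remaining piece with nothing left below it):
  1 left: {2}→1  {5}→1  {6}→1
  2 left: {2,5}→2  {2,6}→2  {4,5}→1  {5,6}→2
  3 left: {2,4,5}→3  {2,5,6}→6  {3,4,5}→1  {4,5,6}→3
  4 left: {1,2,5,6}→6  {2,3,4,5}→4  {2,4,5,6}→12  {3,4,5,6}→4
  5 left: {0,1,2,5,6}→6  {1,2,4,5,6}→18  {2,3,4,5,6}→20
  placing 0:r first → 38 extensions
  placing 3:q first → 24 extensions
total linear extensions = 62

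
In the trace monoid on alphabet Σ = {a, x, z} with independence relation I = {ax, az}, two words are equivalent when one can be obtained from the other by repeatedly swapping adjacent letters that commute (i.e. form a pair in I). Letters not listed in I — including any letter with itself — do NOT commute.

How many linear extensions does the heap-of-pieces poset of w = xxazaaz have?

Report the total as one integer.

drop 0:x onto floor
drop 1:x onto {0:x}
drop 2:a onto floor
drop 3:z onto {1:x}
drop 4:a onto {2:a}
drop 5:a onto {4:a}
drop 6:z onto {3:z}
ground layer = {0:x, 2:a}
drop-orders for the pieces not yet dropped (sum over which currently-grounded one goes next):
  1 to go: {5} 1  {6} 1
  2 to go: {3,6} 1  {4,5} 1  {5,6} 2
  3 to go: {1,3,6} 1  {2,4,5} 1  {3,5,6} 3  {4,5,6} 3
  4 to go: {0,1,3,6} 1  {1,3,5,6} 4  {2,4,5,6} 4  {3,4,5,6} 6
  5 to go: {0,1,3,5,6} 5  {1,3,4,5,6} 10  {2,3,4,5,6} 10
  if 0:x drops first: 20 orders
  if 2:a drops first: 15 orders
heap linearizations: 35

35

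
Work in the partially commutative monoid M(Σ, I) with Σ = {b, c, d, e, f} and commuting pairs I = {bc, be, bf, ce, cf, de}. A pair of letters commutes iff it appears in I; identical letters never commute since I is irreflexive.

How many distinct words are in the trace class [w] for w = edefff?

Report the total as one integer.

3

0(e) covers ∅
1(d) covers ∅
2(e) covers 0:e
3(f) covers 1:d, 2:e
4(f) covers 3:f
5(f) covers 4:f
floor of heap: 0:e, 1:d
completions by unplaced set U, small U first (add the entries for U minus each lowest piece of U):
  |U|=1: {5}:1
  |U|=2: {4,5}:1
  |U|=3: {3,4,5}:1
  |U|=4: {1,3,4,5}:1  {2,3,4,5}:1
  start at 0(e): 2
  start at 1(d): 1
sum over floor = 3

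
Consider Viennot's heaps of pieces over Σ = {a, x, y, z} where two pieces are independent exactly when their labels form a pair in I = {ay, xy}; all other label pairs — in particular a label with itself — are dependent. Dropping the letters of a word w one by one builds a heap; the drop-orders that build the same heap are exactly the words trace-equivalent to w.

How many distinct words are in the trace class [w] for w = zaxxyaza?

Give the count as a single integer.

5

drop 0:z onto floor
drop 1:a onto {0:z}
drop 2:x onto {1:a}
drop 3:x onto {2:x}
drop 4:y onto {0:z}
drop 5:a onto {3:x}
drop 6:z onto {4:y, 5:a}
drop 7:a onto {6:z}
ground layer = {0:z}
drop-orders for the pieces not yet dropped (sum over which currently-grounded one goes next):
  1 to go: {7} 1
  2 to go: {6,7} 1
  3 to go: {4,6,7} 1  {5,6,7} 1
  4 to go: {3,5,6,7} 1  {4,5,6,7} 2
  5 to go: {2,3,5,6,7} 1  {3,4,5,6,7} 3
  6 to go: {1,2,3,5,6,7} 1  {2,3,4,5,6,7} 4
  if 0:z drops first: 5 orders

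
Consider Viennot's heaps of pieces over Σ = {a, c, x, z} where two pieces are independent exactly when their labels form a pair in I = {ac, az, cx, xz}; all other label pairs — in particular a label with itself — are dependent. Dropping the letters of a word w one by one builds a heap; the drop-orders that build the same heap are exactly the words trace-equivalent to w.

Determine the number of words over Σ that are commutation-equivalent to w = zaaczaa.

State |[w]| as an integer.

35

0(z) covers ∅
1(a) covers ∅
2(a) covers 1:a
3(c) covers 0:z
4(z) covers 3:c
5(a) covers 2:a
6(a) covers 5:a
floor of heap: 0:z, 1:a
completions by unplaced set U, small U first (add the entries for U minus each lowest piece of U):
  |U|=1: {4}:1  {6}:1
  |U|=2: {3,4}:1  {4,6}:2  {5,6}:1
  |U|=3: {0,3,4}:1  {2,5,6}:1  {3,4,6}:3  {4,5,6}:3
  |U|=4: {0,3,4,6}:4  {1,2,5,6}:1  {2,4,5,6}:4  {3,4,5,6}:6
  |U|=5: {0,3,4,5,6}:10  {1,2,4,5,6}:5  {2,3,4,5,6}:10
  start at 0(z): 15
  start at 1(a): 20
sum over floor = 35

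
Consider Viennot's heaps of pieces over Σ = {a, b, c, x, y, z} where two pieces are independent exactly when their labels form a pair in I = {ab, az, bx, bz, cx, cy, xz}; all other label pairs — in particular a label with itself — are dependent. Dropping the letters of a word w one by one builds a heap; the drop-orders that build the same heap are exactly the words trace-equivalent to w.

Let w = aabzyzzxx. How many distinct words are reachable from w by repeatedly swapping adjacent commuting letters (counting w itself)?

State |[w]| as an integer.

0(a) covers ∅
1(a) covers 0:a
2(b) covers ∅
3(z) covers ∅
4(y) covers 1:a, 2:b, 3:z
5(z) covers 4:y
6(z) covers 5:z
7(x) covers 4:y
8(x) covers 7:x
floor of heap: 0:a, 2:b, 3:z
completions by unplaced set U, small U first (add the entries for U minus each lowest piece of U):
  |U|=1: {6}:1  {8}:1
  |U|=2: {5,6}:1  {6,8}:2  {7,8}:1
  |U|=3: {5,6,8}:3  {6,7,8}:3
  |U|=4: {5,6,7,8}:6
  |U|=5: {4,5,6,7,8}:6
  |U|=6: {1,4,5,6,7,8}:6  {2,4,5,6,7,8}:6  {3,4,5,6,7,8}:6
  |U|=7: {0,1,4,5,6,7,8}:6  {1,2,4,5,6,7,8}:12  {1,3,4,5,6,7,8}:12  {2,3,4,5,6,7,8}:12
  start at 0(a): 36
  start at 2(b): 18
  start at 3(z): 18
sum over floor = 72

72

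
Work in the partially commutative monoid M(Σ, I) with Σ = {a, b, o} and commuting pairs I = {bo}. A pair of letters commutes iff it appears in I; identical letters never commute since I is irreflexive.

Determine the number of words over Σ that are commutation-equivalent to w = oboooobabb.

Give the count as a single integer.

21

#0=o has no predecessor
#1=b has no predecessor
#2=o depends on [0:o]
#3=o depends on [2:o]
#4=o depends on [3:o]
#5=o depends on [4:o]
#6=b depends on [1:b]
#7=a depends on [5:o, 6:b]
#8=b depends on [7:a]
#9=b depends on [8:b]
sources: [0:o, 1:b]
N(rest) = Σ N(rest − s) over sources s of rest; N(one piece) = 1:
  size 1 → [9]=1
  size 2 → [8,9]=1
  size 3 → [7,8,9]=1
  size 4 → [5,7,8,9]=1  [6,7,8,9]=1
  size 5 → [1,6,7,8,9]=1  [4,5,7,8,9]=1  [5,6,7,8,9]=2
  size 6 → [1,5,6,7,8,9]=3  [3,4,5,7,8,9]=1  [4,5,6,7,8,9]=3
  size 7 → [1,4,5,6,7,8,9]=6  [2,3,4,5,7,8,9]=1  [3,4,5,6,7,8,9]=4
  size 8 → [0,2,3,4,5,7,8,9]=1  [1,3,4,5,6,7,8,9]=10  [2,3,4,5,6,7,8,9]=5
  first=0(o) contributes 15
  first=1(b) contributes 6
|[w]| = 21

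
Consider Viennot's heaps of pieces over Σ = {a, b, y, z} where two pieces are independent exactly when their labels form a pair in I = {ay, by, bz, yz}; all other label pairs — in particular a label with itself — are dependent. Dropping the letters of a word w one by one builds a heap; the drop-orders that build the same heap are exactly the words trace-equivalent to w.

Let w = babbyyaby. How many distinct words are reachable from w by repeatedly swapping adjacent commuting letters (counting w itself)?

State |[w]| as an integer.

piece 0:b — minimal
piece 1:a rests on {0:b}
piece 2:b rests on {1:a}
piece 3:b rests on {2:b}
piece 4:y — minimal
piece 5:y rests on {4:y}
piece 6:a rests on {3:b}
piece 7:b rests on {6:a}
piece 8:y rests on {5:y}
minimal pieces: {0:b, 4:y}
ways to finish when only these pieces remain (= sum over removing one remaining piece with nothing left below it):
  1 left: {7}→1  {8}→1
  2 left: {5,8}→1  {6,7}→1  {7,8}→2
  3 left: {3,6,7}→1  {4,5,8}→1  {5,7,8}→3  {6,7,8}→3
  4 left: {2,3,6,7}→1  {3,6,7,8}→4  {4,5,7,8}→4  {5,6,7,8}→6
  5 left: {1,2,3,6,7}→1  {2,3,6,7,8}→5  {3,5,6,7,8}→10  {4,5,6,7,8}→10
  6 left: {0,1,2,3,6,7}→1  {1,2,3,6,7,8}→6  {2,3,5,6,7,8}→15  {3,4,5,6,7,8}→20
  7 left: {0,1,2,3,6,7,8}→7  {1,2,3,5,6,7,8}→21  {2,3,4,5,6,7,8}→35
  placing 0:b first → 56 extensions
  placing 4:y first → 28 extensions
total linear extensions = 84

84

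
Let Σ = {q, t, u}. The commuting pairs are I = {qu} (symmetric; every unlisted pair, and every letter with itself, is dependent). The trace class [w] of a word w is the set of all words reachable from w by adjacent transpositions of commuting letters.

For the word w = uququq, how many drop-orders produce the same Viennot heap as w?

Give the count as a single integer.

piece 0:u — minimal
piece 1:q — minimal
piece 2:u rests on {0:u}
piece 3:q rests on {1:q}
piece 4:u rests on {2:u}
piece 5:q rests on {3:q}
minimal pieces: {0:u, 1:q}
ways to finish when only these pieces remain (= sum over removing one remaining piece with nothing left below it):
  1 left: {4}→1  {5}→1
  2 left: {2,4}→1  {3,5}→1  {4,5}→2
  3 left: {0,2,4}→1  {1,3,5}→1  {2,4,5}→3  {3,4,5}→3
  4 left: {0,2,4,5}→4  {1,3,4,5}→4  {2,3,4,5}→6
  placing 0:u first → 10 extensions
  placing 1:q first → 10 extensions
total linear extensions = 20

20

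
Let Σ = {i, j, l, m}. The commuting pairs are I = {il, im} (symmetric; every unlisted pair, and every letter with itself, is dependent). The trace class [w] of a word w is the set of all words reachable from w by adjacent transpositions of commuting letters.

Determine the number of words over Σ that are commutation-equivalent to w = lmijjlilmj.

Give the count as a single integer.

12

piece 0:l — minimal
piece 1:m rests on {0:l}
piece 2:i — minimal
piece 3:j rests on {1:m, 2:i}
piece 4:j rests on {3:j}
piece 5:l rests on {4:j}
piece 6:i rests on {4:j}
piece 7:l rests on {5:l}
piece 8:m rests on {7:l}
piece 9:j rests on {6:i, 8:m}
minimal pieces: {0:l, 2:i}
ways to finish when only these pieces remain (= sum over removing one remaining piece with nothing left below it):
  1 left: {9}→1
  2 left: {6,9}→1  {8,9}→1
  3 left: {6,8,9}→2  {7,8,9}→1
  4 left: {5,7,8,9}→1  {6,7,8,9}→3
  5 left: {5,6,7,8,9}→4
  6 left: {4,5,6,7,8,9}→4
  7 left: {3,4,5,6,7,8,9}→4
  8 left: {1,3,4,5,6,7,8,9}→4  {2,3,4,5,6,7,8,9}→4
  placing 0:l first → 8 extensions
  placing 2:i first → 4 extensions
total linear extensions = 12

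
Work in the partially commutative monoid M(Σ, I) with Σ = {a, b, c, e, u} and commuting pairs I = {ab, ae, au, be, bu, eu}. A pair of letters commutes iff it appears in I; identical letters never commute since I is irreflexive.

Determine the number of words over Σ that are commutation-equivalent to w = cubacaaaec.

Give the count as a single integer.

piece 0:c — minimal
piece 1:u rests on {0:c}
piece 2:b rests on {0:c}
piece 3:a rests on {0:c}
piece 4:c rests on {1:u, 2:b, 3:a}
piece 5:a rests on {4:c}
piece 6:a rests on {5:a}
piece 7:a rests on {6:a}
piece 8:e rests on {4:c}
piece 9:c rests on {7:a, 8:e}
minimal pieces: {0:c}
ways to finish when only these pieces remain (= sum over removing one remaining piece with nothing left below it):
  1 left: {9}→1
  2 left: {7,9}→1  {8,9}→1
  3 left: {6,7,9}→1  {7,8,9}→2
  4 left: {5,6,7,9}→1  {6,7,8,9}→3
  5 left: {5,6,7,8,9}→4
  6 left: {4,5,6,7,8,9}→4
  7 left: {1,4,5,6,7,8,9}→4  {2,4,5,6,7,8,9}→4  {3,4,5,6,7,8,9}→4
  8 left: {1,2,4,5,6,7,8,9}→8  {1,3,4,5,6,7,8,9}→8  {2,3,4,5,6,7,8,9}→8
  placing 0:c first → 24 extensions

24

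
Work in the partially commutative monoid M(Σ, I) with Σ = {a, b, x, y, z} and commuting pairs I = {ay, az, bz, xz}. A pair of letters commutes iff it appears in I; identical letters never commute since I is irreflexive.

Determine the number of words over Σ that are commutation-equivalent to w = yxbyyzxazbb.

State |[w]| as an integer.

15

drop 0:y onto floor
drop 1:x onto {0:y}
drop 2:b onto {1:x}
drop 3:y onto {2:b}
drop 4:y onto {3:y}
drop 5:z onto {4:y}
drop 6:x onto {4:y}
drop 7:a onto {6:x}
drop 8:z onto {5:z}
drop 9:b onto {7:a}
drop 10:b onto {9:b}
ground layer = {0:y}
drop-orders for the pieces not yet dropped (sum over which currently-grounded one goes next):
  1 to go: {8} 1  {10} 1
  2 to go: {5,8} 1  {8,10} 2  {9,10} 1
  3 to go: {5,8,10} 3  {7,9,10} 1  {8,9,10} 3
  4 to go: {5,8,9,10} 6  {6,7,9,10} 1  {7,8,9,10} 4
  5 to go: {5,7,8,9,10} 10  {6,7,8,9,10} 5
  6 to go: {5,6,7,8,9,10} 15
  7 to go: {4,5,6,7,8,9,10} 15
  8 to go: {3,4,5,6,7,8,9,10} 15
  9 to go: {2,3,4,5,6,7,8,9,10} 15
  if 0:y drops first: 15 orders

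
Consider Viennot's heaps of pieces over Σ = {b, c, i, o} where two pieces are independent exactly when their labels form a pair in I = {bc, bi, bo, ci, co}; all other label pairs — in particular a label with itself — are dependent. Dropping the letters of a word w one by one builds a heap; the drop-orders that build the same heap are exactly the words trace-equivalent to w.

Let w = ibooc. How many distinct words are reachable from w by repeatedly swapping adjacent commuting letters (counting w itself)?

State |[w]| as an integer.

20

drop 0:i onto floor
drop 1:b onto floor
drop 2:o onto {0:i}
drop 3:o onto {2:o}
drop 4:c onto floor
ground layer = {0:i, 1:b, 4:c}
drop-orders for the pieces not yet dropped (sum over which currently-grounded one goes next):
  1 to go: {1} 1  {3} 1  {4} 1
  2 to go: {1,3} 2  {1,4} 2  {2,3} 1  {3,4} 2
  3 to go: {0,2,3} 1  {1,2,3} 3  {1,3,4} 6  {2,3,4} 3
  if 0:i drops first: 12 orders
  if 1:b drops first: 4 orders
  if 4:c drops first: 4 orders
heap linearizations: 20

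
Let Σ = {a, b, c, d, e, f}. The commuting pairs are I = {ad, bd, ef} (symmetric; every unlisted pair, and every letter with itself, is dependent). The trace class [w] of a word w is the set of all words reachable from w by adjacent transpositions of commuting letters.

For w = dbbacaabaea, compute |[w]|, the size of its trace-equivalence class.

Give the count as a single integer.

drop 0:d onto floor
drop 1:b onto floor
drop 2:b onto {1:b}
drop 3:a onto {2:b}
drop 4:c onto {0:d, 3:a}
drop 5:a onto {4:c}
drop 6:a onto {5:a}
drop 7:b onto {6:a}
drop 8:a onto {7:b}
drop 9:e onto {8:a}
drop 10:a onto {9:e}
ground layer = {0:d, 1:b}
drop-orders for the pieces not yet dropped (sum over which currently-grounded one goes next):
  1 to go: {10} 1
  2 to go: {9,10} 1
  3 to go: {8,9,10} 1
  4 to go: {7,8,9,10} 1
  5 to go: {6,7,8,9,10} 1
  6 to go: {5,6,7,8,9,10} 1
  7 to go: {4,5,6,7,8,9,10} 1
  8 to go: {0,4,5,6,7,8,9,10} 1  {3,4,5,6,7,8,9,10} 1
  9 to go: {0,3,4,5,6,7,8,9,10} 2  {2,3,4,5,6,7,8,9,10} 1
  if 0:d drops first: 1 orders
  if 1:b drops first: 3 orders
heap linearizations: 4

4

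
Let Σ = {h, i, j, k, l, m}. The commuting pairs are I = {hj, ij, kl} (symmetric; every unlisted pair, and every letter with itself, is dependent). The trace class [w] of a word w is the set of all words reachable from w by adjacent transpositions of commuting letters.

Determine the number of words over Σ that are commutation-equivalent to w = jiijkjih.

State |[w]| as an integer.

drop 0:j onto floor
drop 1:i onto floor
drop 2:i onto {1:i}
drop 3:j onto {0:j}
drop 4:k onto {2:i, 3:j}
drop 5:j onto {4:k}
drop 6:i onto {4:k}
drop 7:h onto {6:i}
ground layer = {0:j, 1:i}
drop-orders for the pieces not yet dropped (sum over which currently-grounded one goes next):
  1 to go: {5} 1  {7} 1
  2 to go: {5,7} 2  {6,7} 1
  3 to go: {5,6,7} 3
  4 to go: {4,5,6,7} 3
  5 to go: {2,4,5,6,7} 3  {3,4,5,6,7} 3
  6 to go: {0,3,4,5,6,7} 3  {1,2,4,5,6,7} 3  {2,3,4,5,6,7} 6
  if 0:j drops first: 9 orders
  if 1:i drops first: 9 orders
heap linearizations: 18

18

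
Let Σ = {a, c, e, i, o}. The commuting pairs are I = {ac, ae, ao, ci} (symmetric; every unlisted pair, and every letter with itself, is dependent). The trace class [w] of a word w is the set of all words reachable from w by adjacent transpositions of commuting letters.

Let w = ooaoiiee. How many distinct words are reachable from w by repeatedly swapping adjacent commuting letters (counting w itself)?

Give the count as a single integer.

drop 0:o onto floor
drop 1:o onto {0:o}
drop 2:a onto floor
drop 3:o onto {1:o}
drop 4:i onto {2:a, 3:o}
drop 5:i onto {4:i}
drop 6:e onto {5:i}
drop 7:e onto {6:e}
ground layer = {0:o, 2:a}
drop-orders for the pieces not yet dropped (sum over which currently-grounded one goes next):
  1 to go: {7} 1
  2 to go: {6,7} 1
  3 to go: {5,6,7} 1
  4 to go: {4,5,6,7} 1
  5 to go: {2,4,5,6,7} 1  {3,4,5,6,7} 1
  6 to go: {1,3,4,5,6,7} 1  {2,3,4,5,6,7} 2
  if 0:o drops first: 3 orders
  if 2:a drops first: 1 orders
heap linearizations: 4

4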